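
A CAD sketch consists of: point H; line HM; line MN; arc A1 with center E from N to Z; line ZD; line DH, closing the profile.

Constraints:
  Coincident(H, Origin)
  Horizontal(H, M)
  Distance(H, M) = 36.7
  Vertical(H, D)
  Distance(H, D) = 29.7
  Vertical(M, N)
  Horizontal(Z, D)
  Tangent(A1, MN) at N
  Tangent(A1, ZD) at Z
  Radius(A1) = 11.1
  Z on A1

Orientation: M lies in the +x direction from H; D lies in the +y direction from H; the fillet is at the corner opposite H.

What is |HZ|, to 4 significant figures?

39.21

H is at the origin; HM is horizontal with |HM| = 36.7 and M on the +x side, so M = (36.70, 0.000). HD is vertical with |HD| = 29.7 and D on the +y side, so D = (0.000, 29.70). The virtual corner opposite H is at (36.70, 29.70). The tangent condition forces EN to be normal to MN and since A1 is tangent to ZD there, EZ ⟂ ZD, with radius 11.1, so the center E sits 11.1 in from both sides at E = (25.60, 18.60). That places the tangent points at N = (36.70, 18.60) on MN and Z = (25.60, 29.70) on ZD. Then |HZ| = |Z − H| = 39.21.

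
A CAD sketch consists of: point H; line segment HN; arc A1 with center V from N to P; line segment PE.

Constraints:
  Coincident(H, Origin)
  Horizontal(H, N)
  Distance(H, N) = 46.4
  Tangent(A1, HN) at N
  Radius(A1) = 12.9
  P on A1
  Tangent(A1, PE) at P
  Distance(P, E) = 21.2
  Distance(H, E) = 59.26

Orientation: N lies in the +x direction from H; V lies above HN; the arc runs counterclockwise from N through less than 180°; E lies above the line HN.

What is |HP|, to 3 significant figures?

60.6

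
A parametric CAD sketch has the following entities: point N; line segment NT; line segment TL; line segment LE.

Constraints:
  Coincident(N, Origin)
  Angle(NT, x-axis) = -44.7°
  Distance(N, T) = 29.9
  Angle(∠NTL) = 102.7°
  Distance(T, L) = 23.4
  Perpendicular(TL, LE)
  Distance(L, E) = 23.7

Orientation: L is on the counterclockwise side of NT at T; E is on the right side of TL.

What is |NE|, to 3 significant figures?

60.8

N is at the origin; NT runs at -44.7° with length 29.9, so T = 29.9·(cos -44.7°, sin -44.7°) = (21.3, -21.0). ∠NTL = 102.7°, so TL runs at -44.7° + (180° − 102.7°) = 32.6° from the x-axis; with |TL| = 23.4, L = T + 23.4·(cos 32.6°, sin 32.6°) = (41.0, -8.42). TL ⟂ LE; with |LE| = 23.7 on the right of TL, E = L + 23.7·(0.539, -0.842) = (53.7, -28.4). Then |NE| = |E − N| = 60.8.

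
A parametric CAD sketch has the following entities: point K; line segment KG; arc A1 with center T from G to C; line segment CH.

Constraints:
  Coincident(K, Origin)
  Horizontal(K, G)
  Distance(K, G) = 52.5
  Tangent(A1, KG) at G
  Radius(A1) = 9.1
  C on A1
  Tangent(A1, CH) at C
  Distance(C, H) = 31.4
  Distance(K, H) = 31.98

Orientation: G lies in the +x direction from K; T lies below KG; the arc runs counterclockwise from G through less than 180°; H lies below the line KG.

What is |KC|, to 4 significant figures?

46.65

K is at the origin; K and G share the same y with |KG| = 52.5 and G on the +x side, so G = (52.50, 0.000). Tangency of A1 to KG means the radius TG is perpendicular to KG, so T = G + (0, -9.1) = (52.50, -9.100). Since TC ⟂ CH (tangency), |TH| = √(9.1² + 31.4²) = 32.69 regardless of where C sits on A1. So H lies on both circle(K, 31.98) and circle(T, 32.69); the below-KG intersection is H = (22.69, -22.53). C is the foot of the tangent from H: C = (46.60, -2.172).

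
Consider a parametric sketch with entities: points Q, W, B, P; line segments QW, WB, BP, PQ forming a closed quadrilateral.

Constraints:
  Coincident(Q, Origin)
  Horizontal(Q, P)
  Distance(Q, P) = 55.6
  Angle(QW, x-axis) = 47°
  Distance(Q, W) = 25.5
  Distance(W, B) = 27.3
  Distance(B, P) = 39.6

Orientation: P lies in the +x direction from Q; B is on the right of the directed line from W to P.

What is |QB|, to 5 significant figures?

19.033

Checks: |WB| = 27.30 ✓; |BP| = 39.60 ✓.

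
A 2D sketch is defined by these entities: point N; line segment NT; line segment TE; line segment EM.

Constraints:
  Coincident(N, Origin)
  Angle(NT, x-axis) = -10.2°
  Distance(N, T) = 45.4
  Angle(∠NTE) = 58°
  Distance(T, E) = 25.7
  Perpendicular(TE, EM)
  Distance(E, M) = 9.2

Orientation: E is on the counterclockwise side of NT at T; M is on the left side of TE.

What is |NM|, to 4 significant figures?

29.35

∠NTE = 58.0°, so TE runs at -10.2° + (180° − 58.0°) = 111.8° from the x-axis; with |TE| = 25.7, E = T + 25.7·(cos 111.8°, sin 111.8°) = (35.14, 15.82). TE is perpendicular to EM; with |EM| = 9.2 on the left of TE, M = E + 9.2·(-0.9285, -0.3714) = (26.60, 12.41). Then |NM| = |M − N| = 29.35.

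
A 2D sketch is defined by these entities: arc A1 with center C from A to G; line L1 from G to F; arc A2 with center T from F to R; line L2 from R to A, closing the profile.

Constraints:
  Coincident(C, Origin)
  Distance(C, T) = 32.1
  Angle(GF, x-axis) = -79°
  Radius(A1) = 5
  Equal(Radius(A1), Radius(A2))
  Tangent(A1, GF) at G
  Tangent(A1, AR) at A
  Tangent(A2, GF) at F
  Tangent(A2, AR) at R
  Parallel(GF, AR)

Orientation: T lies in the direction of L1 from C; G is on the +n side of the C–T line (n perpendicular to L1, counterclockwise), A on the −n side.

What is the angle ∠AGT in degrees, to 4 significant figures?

81.15°

The slot axis is L1's direction at -79.0°, so u = (cos -79.0°, sin -79.0°) = (0.1908, -0.9816) and n = (−sin -79.0°, cos -79.0°) = (0.9816, 0.1908). C is at the origin and T lies 32.1 along u from C, so T = 32.1·u = (6.125, -31.51). Tangency of A1 to both parallel lines with radius 5.0 puts G and A at C ± 5.0·n: G = (4.908, 0.9540), A = (-4.908, -0.9540). Then cos ∠AGT = GA·GT / (|GA||GT|), giving 81.15°.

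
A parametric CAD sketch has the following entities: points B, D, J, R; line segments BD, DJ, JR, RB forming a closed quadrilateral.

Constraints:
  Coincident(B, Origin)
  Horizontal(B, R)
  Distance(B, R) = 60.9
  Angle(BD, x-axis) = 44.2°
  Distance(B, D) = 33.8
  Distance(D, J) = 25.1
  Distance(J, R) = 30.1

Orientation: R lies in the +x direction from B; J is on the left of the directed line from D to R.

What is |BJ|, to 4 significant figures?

56.26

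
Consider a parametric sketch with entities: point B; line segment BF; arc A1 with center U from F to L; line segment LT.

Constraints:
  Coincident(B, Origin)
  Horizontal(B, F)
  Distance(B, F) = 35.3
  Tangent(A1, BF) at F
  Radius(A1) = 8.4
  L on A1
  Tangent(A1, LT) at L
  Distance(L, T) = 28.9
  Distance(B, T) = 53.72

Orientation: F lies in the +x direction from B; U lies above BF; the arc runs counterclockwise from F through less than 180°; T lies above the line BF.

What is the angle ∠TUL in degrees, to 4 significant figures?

73.79°

B is at the origin; BF is horizontal with |BF| = 35.3 and F on the +x side, so F = (35.30, 0.000). The tangent condition forces UF to be normal to BF, so U = F + (0, 8.4) = (35.30, 8.400). Since UL ⟂ LT (tangency), |UT| = √(8.4² + 28.9²) = 30.10 regardless of where L sits on A1. So T lies on both circle(B, 53.72) and circle(U, 30.10); the above-BF intersection is T = (37.56, 38.41). L is the foot of the tangent from T: L = (43.52, 10.13).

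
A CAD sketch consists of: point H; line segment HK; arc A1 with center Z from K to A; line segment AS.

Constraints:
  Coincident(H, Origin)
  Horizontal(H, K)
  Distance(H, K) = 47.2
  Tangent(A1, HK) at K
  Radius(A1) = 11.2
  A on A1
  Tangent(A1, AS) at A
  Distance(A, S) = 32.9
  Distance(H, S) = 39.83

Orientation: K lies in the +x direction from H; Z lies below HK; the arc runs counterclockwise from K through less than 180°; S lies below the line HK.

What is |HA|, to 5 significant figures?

37.945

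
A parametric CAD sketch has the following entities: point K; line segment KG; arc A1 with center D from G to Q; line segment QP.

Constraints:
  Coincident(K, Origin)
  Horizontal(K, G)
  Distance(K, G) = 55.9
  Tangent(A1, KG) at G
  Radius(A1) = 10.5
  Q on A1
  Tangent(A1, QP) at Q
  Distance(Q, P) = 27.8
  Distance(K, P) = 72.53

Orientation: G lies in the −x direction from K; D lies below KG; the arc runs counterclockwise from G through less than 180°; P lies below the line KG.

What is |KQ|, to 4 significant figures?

67.38

Checks: |DQ| = 10.50 ✓; ∠(DQ, QP) = 90.00° ✓; |QP| = 27.80 ✓; |KP| = 72.53 ✓.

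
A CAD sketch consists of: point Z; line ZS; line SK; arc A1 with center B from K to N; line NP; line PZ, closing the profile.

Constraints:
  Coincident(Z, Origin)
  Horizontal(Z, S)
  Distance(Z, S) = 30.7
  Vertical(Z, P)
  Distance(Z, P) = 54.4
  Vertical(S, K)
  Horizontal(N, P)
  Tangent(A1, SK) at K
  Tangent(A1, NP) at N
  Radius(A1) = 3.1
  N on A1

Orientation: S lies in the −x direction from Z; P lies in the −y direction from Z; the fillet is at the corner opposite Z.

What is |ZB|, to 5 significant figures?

58.253

Z is at the origin; ZS is horizontal with |ZS| = 30.7 and S on the −x side, so S = (-30.700, 0.0000). ZP is vertical with |ZP| = 54.4 and P on the −y side, so P = (0.0000, -54.400). The virtual corner opposite Z is at (-30.700, -54.400). Since A1 is tangent to SK there, BK ⟂ SK and since A1 is tangent to NP there, BN ⟂ NP, with radius 3.1, so the center B sits 3.1 in from both sides at B = (-27.600, -51.300). Then |ZB| = |B − Z| = 58.253.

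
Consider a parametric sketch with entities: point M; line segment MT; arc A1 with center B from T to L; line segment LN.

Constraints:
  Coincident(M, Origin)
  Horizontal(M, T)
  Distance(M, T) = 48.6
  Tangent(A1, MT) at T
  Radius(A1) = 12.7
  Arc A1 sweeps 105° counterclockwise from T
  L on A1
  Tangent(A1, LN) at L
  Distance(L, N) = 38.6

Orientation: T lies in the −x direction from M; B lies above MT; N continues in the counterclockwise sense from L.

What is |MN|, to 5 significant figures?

70.595

M is at the origin; M and T share the same y with |MT| = 48.6 and T on the −x side, so T = (-48.600, 0.0000). Tangency of A1 to MT means the radius BT is perpendicular to MT, so B = T + (0, 12.7) = (-48.600, 12.700). On A1, T sits at bearing -90° from B; a 105° counterclockwise sweep puts L at bearing 15°, so L = B + 12.7·(cos 15°, sin 15°) = (-36.333, 15.987). Tangency of A1 to LN means the radius BL is perpendicular to LN, so LN runs along (−sin 15°, cos 15°); with |LN| = 38.6, N = (-46.323, 53.272). Then |MN| = |N − M| = 70.595.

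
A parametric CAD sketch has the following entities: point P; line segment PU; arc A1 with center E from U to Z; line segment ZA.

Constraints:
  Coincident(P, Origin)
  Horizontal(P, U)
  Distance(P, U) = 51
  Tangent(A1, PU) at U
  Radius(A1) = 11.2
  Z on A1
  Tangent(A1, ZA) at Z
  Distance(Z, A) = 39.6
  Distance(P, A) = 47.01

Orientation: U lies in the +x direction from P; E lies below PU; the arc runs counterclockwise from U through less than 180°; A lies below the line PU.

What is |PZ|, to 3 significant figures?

41.5

Checks: ∠(EU, UP) = 90.00° ✓; |EU| = 11.20 ✓; |EZ| = 11.20 ✓; ∠(EZ, ZA) = 90.00° ✓; |ZA| = 39.60 ✓; |PA| = 47.01 ✓.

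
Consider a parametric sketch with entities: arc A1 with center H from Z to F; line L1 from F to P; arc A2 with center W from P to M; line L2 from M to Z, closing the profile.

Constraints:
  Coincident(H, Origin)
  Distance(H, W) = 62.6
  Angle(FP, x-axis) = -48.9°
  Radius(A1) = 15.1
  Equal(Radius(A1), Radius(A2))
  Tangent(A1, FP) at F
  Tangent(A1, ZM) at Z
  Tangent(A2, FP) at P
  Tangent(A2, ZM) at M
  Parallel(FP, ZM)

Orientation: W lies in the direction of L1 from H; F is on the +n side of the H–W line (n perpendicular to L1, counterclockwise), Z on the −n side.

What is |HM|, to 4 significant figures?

64.40

The slot axis is L1's direction at -48.9°, so u = (cos -48.9°, sin -48.9°) = (0.6574, -0.7536) and n = (−sin -48.9°, cos -48.9°) = (0.7536, 0.6574). H is at the origin and W lies 62.6 along u from H, so W = 62.6·u = (41.15, -47.17). Tangency of A1 to both parallel lines with radius 15.1 puts F and Z at H ± 15.1·n: F = (11.38, 9.926), Z = (-11.38, -9.926). Equal radii place P and M the same way about W: P = W + 15.1·n = (52.53, -37.25), M = W − 15.1·n = (29.77, -57.10). Then |HM| = |M − H| = 64.40.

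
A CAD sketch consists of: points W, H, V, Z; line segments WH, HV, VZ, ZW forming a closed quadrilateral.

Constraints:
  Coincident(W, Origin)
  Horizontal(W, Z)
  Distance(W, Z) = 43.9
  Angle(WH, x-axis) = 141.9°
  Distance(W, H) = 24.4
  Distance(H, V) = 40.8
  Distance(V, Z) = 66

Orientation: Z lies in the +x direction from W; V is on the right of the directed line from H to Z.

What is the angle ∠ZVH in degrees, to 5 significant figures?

70.337°

Checks: |HV| = 40.80 ✓; |VZ| = 66.00 ✓.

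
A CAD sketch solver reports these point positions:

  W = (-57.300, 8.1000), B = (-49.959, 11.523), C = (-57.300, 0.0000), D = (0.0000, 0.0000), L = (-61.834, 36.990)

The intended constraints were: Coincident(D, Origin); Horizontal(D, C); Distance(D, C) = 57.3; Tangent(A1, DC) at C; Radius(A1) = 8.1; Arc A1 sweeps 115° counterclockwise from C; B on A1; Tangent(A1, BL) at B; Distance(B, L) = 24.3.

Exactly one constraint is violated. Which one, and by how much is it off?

Distance(B, L) = 24.3 — off by 3.80.

D = (0.00, 0.00) ✓; D.y = 0.00, C.y = 0.00 ✓; |DC| = 57.30 ✓; ∠(WC, CD) = 90.00° ✓; |WC| = 8.100 ✓; bearing(W→B) − bearing(W→C) = 115.0° ✓; |WB| = 8.100 ✓; ∠(WB, BL) = 90.00° ✓; |BL| = 28.10 ✗.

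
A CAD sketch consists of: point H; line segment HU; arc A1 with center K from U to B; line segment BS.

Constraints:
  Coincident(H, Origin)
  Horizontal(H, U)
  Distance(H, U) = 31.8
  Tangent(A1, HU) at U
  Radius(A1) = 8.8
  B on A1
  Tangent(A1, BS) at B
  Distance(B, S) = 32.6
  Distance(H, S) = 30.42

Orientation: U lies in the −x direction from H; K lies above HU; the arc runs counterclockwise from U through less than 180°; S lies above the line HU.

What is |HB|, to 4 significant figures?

24.96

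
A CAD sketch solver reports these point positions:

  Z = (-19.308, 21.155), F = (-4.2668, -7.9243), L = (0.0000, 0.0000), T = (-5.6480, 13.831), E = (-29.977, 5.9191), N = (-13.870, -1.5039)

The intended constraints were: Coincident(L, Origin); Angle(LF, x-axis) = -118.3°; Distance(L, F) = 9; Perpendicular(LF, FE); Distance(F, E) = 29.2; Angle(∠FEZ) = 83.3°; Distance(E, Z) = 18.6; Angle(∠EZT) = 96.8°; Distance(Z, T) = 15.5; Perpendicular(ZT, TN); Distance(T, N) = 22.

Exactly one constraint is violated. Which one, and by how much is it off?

Distance(T, N) = 22 — off by 4.60.

L = (0.00, 0.00) ✓; LF at -118.3° ✓; |LF| = 9.000 ✓; ∠(LF, FE) = 90.00° ✓; |FE| = 29.20 ✓; ∠FEZ = 83.30° ✓; |EZ| = 18.60 ✓; ∠EZT = 96.80° ✓; |ZT| = 15.50 ✓; ∠(ZT, TN) = 90.00° ✓; |TN| = 17.40 ✗.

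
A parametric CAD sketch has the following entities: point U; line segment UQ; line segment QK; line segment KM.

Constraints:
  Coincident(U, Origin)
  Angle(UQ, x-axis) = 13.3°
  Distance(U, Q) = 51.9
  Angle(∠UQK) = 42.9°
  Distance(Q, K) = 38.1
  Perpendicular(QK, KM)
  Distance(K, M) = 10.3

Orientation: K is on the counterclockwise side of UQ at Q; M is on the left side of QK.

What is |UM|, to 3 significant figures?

25.0

U is at the origin; UQ runs at 13.3° with length 51.9, so Q = 51.9·(cos 13.3°, sin 13.3°) = (50.5, 11.9). ∠UQK = 42.9°, so QK runs at 13.3° + (180° − 42.9°) = 150° from the x-axis; with |QK| = 38.1, K = Q + 38.1·(cos 150°, sin 150°) = (17.4, 30.8). The perpendicularity gives KM at right angles to QK; with |KM| = 10.3 on the left of QK, M = K + 10.3·(-0.494, -0.869) = (12.3, 21.8). Then |UM| = |M − U| = 25.0.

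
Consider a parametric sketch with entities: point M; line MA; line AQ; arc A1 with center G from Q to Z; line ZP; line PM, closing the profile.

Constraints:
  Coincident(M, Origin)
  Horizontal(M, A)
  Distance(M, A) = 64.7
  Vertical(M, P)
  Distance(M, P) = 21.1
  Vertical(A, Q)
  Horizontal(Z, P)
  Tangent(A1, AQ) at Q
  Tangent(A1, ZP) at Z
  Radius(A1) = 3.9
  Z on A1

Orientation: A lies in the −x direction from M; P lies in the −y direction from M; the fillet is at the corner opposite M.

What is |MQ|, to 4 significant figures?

66.95

M is at the origin; MA is horizontal with |MA| = 64.7 and A on the −x side, so A = (-64.70, 0.000). M and P share the same x with |MP| = 21.1 and P on the −y side, so P = (0.000, -21.10). The virtual corner opposite M is at (-64.70, -21.10). Since A1 is tangent to AQ there, GQ ⟂ AQ and the tangent condition forces GZ to be normal to ZP, with radius 3.9, so the center G sits 3.9 in from both sides at G = (-60.80, -17.20). That places the tangent points at Q = (-64.70, -17.20) on AQ and Z = (-60.80, -21.10) on ZP. Then |MQ| = |Q − M| = 66.95.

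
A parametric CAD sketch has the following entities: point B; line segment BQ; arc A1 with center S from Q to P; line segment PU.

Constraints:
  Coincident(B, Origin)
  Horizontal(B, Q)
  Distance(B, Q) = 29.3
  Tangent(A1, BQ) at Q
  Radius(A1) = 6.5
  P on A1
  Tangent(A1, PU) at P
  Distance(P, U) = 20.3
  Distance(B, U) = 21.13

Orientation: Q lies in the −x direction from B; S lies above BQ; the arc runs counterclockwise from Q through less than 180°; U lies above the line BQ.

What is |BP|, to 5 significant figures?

24.431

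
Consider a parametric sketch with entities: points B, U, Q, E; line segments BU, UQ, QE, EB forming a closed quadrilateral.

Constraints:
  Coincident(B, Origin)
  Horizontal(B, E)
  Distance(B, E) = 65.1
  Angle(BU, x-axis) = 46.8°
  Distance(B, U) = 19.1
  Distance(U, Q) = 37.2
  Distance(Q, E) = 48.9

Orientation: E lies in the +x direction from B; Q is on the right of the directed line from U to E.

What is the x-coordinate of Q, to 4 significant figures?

21.58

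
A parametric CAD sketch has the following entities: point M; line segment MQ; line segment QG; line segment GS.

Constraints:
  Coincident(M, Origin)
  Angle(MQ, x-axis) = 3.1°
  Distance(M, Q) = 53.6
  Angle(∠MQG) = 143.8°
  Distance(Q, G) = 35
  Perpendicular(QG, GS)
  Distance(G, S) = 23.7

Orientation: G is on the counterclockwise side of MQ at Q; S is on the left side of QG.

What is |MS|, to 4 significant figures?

78.66

∠MQG = 143.8°, so QG runs at 3.1° + (180° − 143.8°) = 39.30° from the x-axis; with |QG| = 35.0, G = Q + 35.0·(cos 39.30°, sin 39.30°) = (80.61, 25.07). QG ⟂ GS; with |GS| = 23.7 on the left of QG, S = G + 23.7·(-0.6334, 0.7738) = (65.59, 43.41). Then |MS| = |S − M| = 78.66.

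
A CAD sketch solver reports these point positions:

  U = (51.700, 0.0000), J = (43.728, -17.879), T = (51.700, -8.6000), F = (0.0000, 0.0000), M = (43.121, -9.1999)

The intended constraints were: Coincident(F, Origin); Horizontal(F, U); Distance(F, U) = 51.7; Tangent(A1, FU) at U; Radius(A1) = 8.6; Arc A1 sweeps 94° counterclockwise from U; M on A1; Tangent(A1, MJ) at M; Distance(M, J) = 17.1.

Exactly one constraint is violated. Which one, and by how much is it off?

Distance(M, J) = 17.1 — off by 8.40.

F = (0.00, 0.00) ✓; F.y = 0.00, U.y = 0.00 ✓; |FU| = 51.70 ✓; ∠(TU, UF) = 90.00° ✓; |TU| = 8.600 ✓; bearing(T→M) − bearing(T→U) = 94.00° ✓; |TM| = 8.600 ✓; ∠(TM, MJ) = 90.00° ✓; |MJ| = 8.700 ✗.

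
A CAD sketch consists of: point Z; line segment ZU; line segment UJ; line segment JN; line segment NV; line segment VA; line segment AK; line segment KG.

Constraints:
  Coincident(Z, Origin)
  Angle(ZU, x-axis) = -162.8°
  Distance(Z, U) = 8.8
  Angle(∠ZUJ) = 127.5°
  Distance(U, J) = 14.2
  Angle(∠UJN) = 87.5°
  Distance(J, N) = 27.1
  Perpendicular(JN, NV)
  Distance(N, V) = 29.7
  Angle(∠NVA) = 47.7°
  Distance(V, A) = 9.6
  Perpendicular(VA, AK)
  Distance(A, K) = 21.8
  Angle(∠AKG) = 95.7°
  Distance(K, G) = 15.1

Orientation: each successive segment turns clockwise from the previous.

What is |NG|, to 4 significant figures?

25.45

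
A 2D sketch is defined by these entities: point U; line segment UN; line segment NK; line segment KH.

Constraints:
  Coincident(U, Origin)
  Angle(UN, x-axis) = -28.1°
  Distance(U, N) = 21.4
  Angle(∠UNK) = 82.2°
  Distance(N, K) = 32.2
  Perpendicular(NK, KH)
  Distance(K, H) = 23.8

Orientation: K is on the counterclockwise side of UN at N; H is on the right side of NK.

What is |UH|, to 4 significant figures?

53.70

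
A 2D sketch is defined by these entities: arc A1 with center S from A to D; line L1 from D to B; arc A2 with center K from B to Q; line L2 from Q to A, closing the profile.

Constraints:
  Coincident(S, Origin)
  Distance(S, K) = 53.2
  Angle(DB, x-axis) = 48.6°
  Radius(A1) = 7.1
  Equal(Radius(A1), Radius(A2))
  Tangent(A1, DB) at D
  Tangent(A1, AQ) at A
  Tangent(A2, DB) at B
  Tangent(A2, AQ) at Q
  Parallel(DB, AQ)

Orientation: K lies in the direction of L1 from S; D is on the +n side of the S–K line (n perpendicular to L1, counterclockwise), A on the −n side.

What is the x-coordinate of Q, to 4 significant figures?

40.51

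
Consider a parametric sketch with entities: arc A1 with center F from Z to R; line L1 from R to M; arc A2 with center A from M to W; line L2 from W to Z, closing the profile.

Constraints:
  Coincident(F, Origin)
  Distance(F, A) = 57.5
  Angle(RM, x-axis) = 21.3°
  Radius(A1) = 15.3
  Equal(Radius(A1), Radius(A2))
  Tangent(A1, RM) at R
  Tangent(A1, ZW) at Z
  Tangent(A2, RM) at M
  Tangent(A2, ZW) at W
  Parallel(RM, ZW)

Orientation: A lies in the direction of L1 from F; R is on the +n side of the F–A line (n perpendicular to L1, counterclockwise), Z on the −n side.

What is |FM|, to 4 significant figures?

59.50

The slot axis is L1's direction at 21.3°, so u = (cos 21.3°, sin 21.3°) = (0.9317, 0.3633) and n = (−sin 21.3°, cos 21.3°) = (-0.3633, 0.9317). F is at the origin and A lies 57.5 along u from F, so A = 57.5·u = (53.57, 20.89). Tangency of A1 to both parallel lines with radius 15.3 puts R and Z at F ± 15.3·n: R = (-5.558, 14.25), Z = (5.558, -14.25). Equal radii place M and W the same way about A: M = A + 15.3·n = (48.01, 35.14), W = A − 15.3·n = (59.13, 6.632). Then |FM| = |M − F| = 59.50.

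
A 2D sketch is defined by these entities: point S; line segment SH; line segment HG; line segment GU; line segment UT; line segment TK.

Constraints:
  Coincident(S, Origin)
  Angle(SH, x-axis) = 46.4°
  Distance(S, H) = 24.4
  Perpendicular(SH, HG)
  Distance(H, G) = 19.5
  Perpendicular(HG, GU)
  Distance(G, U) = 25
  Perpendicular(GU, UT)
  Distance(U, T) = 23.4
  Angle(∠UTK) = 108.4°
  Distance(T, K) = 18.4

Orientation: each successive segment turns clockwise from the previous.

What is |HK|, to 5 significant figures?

12.293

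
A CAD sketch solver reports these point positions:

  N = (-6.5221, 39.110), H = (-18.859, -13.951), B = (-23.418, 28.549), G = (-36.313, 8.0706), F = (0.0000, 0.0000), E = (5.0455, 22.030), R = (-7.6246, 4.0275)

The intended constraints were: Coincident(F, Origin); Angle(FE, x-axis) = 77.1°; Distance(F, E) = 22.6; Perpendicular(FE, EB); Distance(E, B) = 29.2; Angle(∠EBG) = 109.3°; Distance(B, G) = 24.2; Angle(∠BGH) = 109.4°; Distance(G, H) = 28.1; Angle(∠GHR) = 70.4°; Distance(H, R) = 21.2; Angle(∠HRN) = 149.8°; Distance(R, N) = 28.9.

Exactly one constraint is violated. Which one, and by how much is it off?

Distance(R, N) = 28.9 — off by 6.20.

F = (0.00, 0.00) ✓; FE at 77.10° ✓; |FE| = 22.60 ✓; ∠(FE, EB) = 90.00° ✓; |EB| = 29.20 ✓; ∠EBG = 109.3° ✓; |BG| = 24.20 ✓; ∠BGH = 109.4° ✓; |GH| = 28.10 ✓; ∠GHR = 70.40° ✓; |HR| = 21.20 ✓; ∠HRN = 149.8° ✓; |RN| = 35.10 ✗.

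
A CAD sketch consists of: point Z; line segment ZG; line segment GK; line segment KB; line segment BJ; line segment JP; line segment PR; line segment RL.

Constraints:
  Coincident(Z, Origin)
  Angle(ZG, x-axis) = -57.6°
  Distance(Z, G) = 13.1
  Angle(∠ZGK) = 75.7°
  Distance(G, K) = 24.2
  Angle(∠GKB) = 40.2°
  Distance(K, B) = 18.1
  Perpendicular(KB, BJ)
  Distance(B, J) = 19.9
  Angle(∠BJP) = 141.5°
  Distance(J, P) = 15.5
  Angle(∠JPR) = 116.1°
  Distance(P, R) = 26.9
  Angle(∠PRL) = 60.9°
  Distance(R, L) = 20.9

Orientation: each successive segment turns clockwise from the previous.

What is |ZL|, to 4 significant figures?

28.98

Z is at the origin; ZG runs at -57.6° with length 13.1, so G = (7.019, -11.06). ∠ZGK = 75.7° gives GK at -161.9° from the x-axis; with |GK| = 24.2, K = (-15.98, -18.58). ∠GKB = 40.2° gives KB at 58.30° from the x-axis; with |KB| = 18.1, B = (-6.472, -3.179). KB is perpendicular to BJ, so BJ runs at -31.70°; with |BJ| = 19.9, J = (10.46, -13.64). ∠BJP = 141.5° gives JP at -70.20° from the x-axis; with |JP| = 15.5, P = (15.71, -28.22). ∠JPR = 116.1° gives PR at -134.1° from the x-axis; with |PR| = 26.9, R = (-3.011, -47.54). ∠PRL = 60.9° gives RL at 106.8° from the x-axis; with |RL| = 20.9, L = (-9.051, -27.53). Then |ZL| = |L − Z| = 28.98.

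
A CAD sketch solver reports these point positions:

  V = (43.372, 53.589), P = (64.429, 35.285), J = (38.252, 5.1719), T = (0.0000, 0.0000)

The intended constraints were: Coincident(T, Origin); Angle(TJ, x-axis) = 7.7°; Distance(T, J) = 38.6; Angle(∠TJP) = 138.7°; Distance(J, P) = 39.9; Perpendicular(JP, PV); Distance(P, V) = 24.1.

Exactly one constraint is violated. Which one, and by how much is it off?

Distance(P, V) = 24.1 — off by 3.80.

T = (0.00, 0.00) ✓; TJ at 7.700° ✓; |TJ| = 38.60 ✓; ∠TJP = 138.7° ✓; |JP| = 39.90 ✓; ∠(JP, PV) = 90.00° ✓; |PV| = 27.90 ✗.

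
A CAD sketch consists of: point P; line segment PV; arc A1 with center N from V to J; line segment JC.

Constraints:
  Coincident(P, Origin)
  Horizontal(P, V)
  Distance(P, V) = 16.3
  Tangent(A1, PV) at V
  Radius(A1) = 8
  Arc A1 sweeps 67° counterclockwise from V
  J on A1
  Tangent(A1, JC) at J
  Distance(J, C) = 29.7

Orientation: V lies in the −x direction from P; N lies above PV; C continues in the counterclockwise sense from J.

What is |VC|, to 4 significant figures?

37.38

On A1, V sits at bearing -90° from N; a 67° counterclockwise sweep puts J at bearing -23°, so J = N + 8.0·(cos -23°, sin -23°) = (-8.936, 4.874). Tangency of A1 to JC means the radius NJ is perpendicular to JC, so JC runs along (−sin -23°, cos -23°); with |JC| = 29.7, C = (2.669, 32.21). Then |VC| = |C − V| = 37.38.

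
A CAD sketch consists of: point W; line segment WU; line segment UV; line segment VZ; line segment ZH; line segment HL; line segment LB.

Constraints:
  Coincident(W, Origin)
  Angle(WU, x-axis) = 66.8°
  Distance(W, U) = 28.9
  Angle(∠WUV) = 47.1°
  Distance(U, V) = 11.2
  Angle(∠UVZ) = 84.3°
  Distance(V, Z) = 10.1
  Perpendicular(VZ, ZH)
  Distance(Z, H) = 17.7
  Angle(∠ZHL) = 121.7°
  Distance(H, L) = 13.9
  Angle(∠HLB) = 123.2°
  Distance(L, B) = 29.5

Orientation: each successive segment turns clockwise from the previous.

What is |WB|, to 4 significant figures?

53.84

W is at the origin; WU runs at 66.8° with length 28.9, so U = (11.38, 26.56). ∠WUV = 47.1° gives UV at -66.10° from the x-axis; with |UV| = 11.2, V = (15.92, 16.32). ∠UVZ = 84.3° gives VZ at -161.8° from the x-axis; with |VZ| = 10.1, Z = (6.328, 13.17). VZ is perpendicular to ZH, so ZH runs at 108.2°; with |ZH| = 17.7, H = (0.7995, 29.98). ∠ZHL = 121.7° gives HL at 49.90° from the x-axis; with |HL| = 13.9, L = (9.753, 40.62). ∠HLB = 123.2° gives LB at -6.900° from the x-axis; with |LB| = 29.5, B = (39.04, 37.07). Then |WB| = |B − W| = 53.84.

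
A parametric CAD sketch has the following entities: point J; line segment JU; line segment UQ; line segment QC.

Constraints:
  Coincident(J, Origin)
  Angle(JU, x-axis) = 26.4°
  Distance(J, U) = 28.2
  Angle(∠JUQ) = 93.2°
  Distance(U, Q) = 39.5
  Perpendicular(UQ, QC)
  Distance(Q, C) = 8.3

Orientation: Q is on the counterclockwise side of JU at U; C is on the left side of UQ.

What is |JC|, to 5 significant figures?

45.622

J is at the origin; JU runs at 26.4° with length 28.2, so U = 28.2·(cos 26.4°, sin 26.4°) = (25.259, 12.539). ∠JUQ = 93.2°, so UQ runs at 26.4° + (180° − 93.2°) = 113.20° from the x-axis; with |UQ| = 39.5, Q = U + 39.5·(cos 113.20°, sin 113.20°) = (9.6984, 48.845). UQ ⟂ QC; with |QC| = 8.3 on the left of UQ, C = Q + 8.3·(-0.91914, -0.39394) = (2.0695, 45.575). Then |JC| = |C − J| = 45.622.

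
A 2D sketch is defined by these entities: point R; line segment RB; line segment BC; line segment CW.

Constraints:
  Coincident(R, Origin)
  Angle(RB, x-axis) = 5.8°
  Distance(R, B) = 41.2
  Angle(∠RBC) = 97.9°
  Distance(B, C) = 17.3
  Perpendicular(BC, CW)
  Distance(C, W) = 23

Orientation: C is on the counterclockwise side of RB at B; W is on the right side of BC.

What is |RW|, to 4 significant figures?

67.81

∠RBC = 97.9°, so BC runs at 5.8° + (180° − 97.9°) = 87.90° from the x-axis; with |BC| = 17.3, C = B + 17.3·(cos 87.90°, sin 87.90°) = (41.62, 21.45). BC is perpendicular to CW; with |CW| = 23.0 on the right of BC, W = C + 23.0·(0.9993, -0.03664) = (64.61, 20.61). Then |RW| = |W − R| = 67.81.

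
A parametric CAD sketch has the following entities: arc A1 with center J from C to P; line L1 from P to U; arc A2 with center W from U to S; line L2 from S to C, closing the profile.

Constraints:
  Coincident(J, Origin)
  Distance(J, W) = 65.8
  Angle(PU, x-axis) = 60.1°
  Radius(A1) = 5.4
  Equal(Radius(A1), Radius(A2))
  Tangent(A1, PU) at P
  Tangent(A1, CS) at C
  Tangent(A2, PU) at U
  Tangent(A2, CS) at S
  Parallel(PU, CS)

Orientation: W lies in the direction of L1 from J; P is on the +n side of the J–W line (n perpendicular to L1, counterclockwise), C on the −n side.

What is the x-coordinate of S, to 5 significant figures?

37.482

The slot axis is L1's direction at 60.1°, so u = (cos 60.1°, sin 60.1°) = (0.49849, 0.86690) and n = (−sin 60.1°, cos 60.1°) = (-0.86690, 0.49849). J is at the origin and W lies 65.8 along u from J, so W = 65.8·u = (32.800, 57.042). Tangency of A1 to both parallel lines with radius 5.4 puts P and C at J ± 5.4·n: P = (-4.6812, 2.6918), C = (4.6812, -2.6918). Equal radii place U and S the same way about W: U = W + 5.4·n = (28.119, 59.734), S = W − 5.4·n = (37.482, 54.350). So S.x = 37.482.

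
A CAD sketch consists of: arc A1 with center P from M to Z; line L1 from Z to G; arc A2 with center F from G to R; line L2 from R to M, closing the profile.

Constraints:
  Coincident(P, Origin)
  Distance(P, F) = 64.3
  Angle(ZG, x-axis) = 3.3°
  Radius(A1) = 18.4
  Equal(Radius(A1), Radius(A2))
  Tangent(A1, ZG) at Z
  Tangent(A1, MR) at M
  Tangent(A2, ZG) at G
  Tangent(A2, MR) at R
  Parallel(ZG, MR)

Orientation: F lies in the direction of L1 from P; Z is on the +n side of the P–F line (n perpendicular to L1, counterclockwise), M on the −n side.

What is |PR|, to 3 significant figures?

66.9

The slot axis is L1's direction at 3.3°, so u = (cos 3.3°, sin 3.3°) = (0.998, 0.0576) and n = (−sin 3.3°, cos 3.3°) = (-0.0576, 0.998). P is at the origin and F lies 64.3 along u from P, so F = 64.3·u = (64.2, 3.70). Tangency of A1 to both parallel lines with radius 18.4 puts Z and M at P ± 18.4·n: Z = (-1.06, 18.4), M = (1.06, -18.4). Equal radii place G and R the same way about F: G = F + 18.4·n = (63.1, 22.1), R = F − 18.4·n = (65.3, -14.7). Then |PR| = |R − P| = 66.9.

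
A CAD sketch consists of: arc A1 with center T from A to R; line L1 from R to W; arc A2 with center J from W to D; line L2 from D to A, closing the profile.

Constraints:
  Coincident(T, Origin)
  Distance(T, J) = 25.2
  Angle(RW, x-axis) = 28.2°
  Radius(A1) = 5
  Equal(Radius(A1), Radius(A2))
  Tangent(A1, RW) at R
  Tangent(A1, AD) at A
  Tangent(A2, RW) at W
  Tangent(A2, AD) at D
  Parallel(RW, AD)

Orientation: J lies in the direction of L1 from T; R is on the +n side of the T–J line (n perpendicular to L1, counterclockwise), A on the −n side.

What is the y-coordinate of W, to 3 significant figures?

16.3

The slot axis is L1's direction at 28.2°, so u = (cos 28.2°, sin 28.2°) = (0.881, 0.473) and n = (−sin 28.2°, cos 28.2°) = (-0.473, 0.881). T is at the origin and J lies 25.2 along u from T, so J = 25.2·u = (22.2, 11.9). Tangency of A1 to both parallel lines with radius 5.0 puts R and A at T ± 5.0·n: R = (-2.36, 4.41), A = (2.36, -4.41). Equal radii place W and D the same way about J: W = J + 5.0·n = (19.8, 16.3), D = J − 5.0·n = (24.6, 7.50). So W.y = 16.3.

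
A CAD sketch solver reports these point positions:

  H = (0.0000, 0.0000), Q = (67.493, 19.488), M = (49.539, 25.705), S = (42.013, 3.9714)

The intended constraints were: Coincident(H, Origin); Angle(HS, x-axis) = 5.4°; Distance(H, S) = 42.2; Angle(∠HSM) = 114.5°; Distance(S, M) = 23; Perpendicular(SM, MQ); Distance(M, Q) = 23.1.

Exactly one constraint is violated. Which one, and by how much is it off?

Distance(M, Q) = 23.1 — off by 4.10.

H = (0.00, 0.00) ✓; HS at 5.400° ✓; |HS| = 42.20 ✓; ∠HSM = 114.5° ✓; |SM| = 23.00 ✓; ∠(SM, MQ) = 90.00° ✓; |MQ| = 19.00 ✗.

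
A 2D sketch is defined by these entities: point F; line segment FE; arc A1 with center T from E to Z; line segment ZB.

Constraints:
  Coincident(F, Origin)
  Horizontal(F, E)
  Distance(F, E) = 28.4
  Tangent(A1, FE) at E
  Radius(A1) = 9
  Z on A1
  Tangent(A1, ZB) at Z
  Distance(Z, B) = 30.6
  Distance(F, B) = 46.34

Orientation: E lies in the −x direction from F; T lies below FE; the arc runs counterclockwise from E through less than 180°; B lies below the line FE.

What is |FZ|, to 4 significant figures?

38.71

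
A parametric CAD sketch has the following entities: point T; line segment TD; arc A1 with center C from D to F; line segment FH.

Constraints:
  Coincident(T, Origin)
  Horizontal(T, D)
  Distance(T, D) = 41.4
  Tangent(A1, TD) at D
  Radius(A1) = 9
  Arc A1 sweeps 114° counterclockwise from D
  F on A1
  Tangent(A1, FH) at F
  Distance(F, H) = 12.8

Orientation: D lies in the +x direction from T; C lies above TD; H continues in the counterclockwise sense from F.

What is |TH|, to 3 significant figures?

50.7

T is at the origin; TD is horizontal with |TD| = 41.4 and D on the +x side, so D = (41.4, 0.00). A1 meets TD tangentially, so CD is at right angles to TD, so C = D + (0, 9) = (41.4, 9.00). On A1, D sits at bearing -90° from C; a 114° counterclockwise sweep puts F at bearing 24°, so F = C + 9.0·(cos 24°, sin 24°) = (49.6, 12.7). The tangent condition forces CF to be normal to FH, so FH runs along (−sin 24°, cos 24°); with |FH| = 12.8, H = (44.4, 24.4). Then |TH| = |H − T| = 50.7.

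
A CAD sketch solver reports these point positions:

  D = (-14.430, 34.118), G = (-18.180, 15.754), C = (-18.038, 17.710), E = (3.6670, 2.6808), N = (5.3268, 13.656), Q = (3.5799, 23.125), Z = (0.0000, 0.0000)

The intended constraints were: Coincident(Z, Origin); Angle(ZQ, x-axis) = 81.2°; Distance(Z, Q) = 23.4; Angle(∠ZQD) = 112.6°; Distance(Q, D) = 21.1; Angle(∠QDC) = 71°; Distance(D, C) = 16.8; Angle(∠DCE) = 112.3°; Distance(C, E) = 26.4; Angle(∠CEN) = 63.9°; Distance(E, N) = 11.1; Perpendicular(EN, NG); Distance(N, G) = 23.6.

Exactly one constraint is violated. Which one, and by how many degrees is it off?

Perpendicular(EN, NG) — off by 3.50°.

Z = (0.00, 0.00) ✓; ZQ at 81.20° ✓; |ZQ| = 23.40 ✓; ∠ZQD = 112.6° ✓; |QD| = 21.10 ✓; ∠QDC = 71.00° ✓; |DC| = 16.80 ✓; ∠DCE = 112.3° ✓; |CE| = 26.40 ✓; ∠CEN = 63.90° ✓; |EN| = 11.10 ✓; ∠(EN, NG) = 93.50° ✗; |NG| = 23.60 ✓.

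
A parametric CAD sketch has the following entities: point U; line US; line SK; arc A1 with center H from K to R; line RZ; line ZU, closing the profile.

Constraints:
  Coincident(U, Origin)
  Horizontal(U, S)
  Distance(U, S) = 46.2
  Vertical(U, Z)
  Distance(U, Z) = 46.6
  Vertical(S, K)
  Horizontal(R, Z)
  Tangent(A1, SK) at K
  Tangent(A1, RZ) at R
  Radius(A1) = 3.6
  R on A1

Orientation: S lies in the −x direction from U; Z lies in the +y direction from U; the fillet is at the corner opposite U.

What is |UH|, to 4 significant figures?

60.53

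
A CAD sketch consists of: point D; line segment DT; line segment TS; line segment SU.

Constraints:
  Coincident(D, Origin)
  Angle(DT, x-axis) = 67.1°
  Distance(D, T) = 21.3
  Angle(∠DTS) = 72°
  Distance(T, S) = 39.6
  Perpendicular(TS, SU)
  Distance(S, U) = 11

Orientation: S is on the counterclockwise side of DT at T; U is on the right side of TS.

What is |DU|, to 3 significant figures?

45.5

D is at the origin; DT runs at 67.1° with length 21.3, so T = 21.3·(cos 67.1°, sin 67.1°) = (8.29, 19.6). ∠DTS = 72.0°, so TS runs at 67.1° + (180° − 72.0°) = 175° from the x-axis; with |TS| = 39.6, S = T + 39.6·(cos 175°, sin 175°) = (-31.2, 23.0). TS is perpendicular to SU; with |SU| = 11.0 on the right of TS, U = S + 11.0·(0.0854, 0.996) = (-30.2, 34.0). Then |DU| = |U − D| = 45.5.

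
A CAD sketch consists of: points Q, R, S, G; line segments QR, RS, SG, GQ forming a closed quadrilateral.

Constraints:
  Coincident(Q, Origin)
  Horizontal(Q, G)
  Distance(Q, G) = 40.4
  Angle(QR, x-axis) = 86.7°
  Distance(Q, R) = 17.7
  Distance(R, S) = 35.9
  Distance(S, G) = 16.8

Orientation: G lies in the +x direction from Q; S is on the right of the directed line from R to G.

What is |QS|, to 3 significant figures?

27.1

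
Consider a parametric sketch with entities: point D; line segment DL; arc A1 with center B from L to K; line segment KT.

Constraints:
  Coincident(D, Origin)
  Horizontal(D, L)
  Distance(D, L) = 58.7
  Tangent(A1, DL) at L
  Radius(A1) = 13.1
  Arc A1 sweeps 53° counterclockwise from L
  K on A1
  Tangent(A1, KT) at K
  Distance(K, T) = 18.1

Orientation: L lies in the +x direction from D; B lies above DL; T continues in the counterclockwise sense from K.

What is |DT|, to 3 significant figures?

82.4

On A1, L sits at bearing -90° from B; a 53° counterclockwise sweep puts K at bearing -37°, so K = B + 13.1·(cos -37°, sin -37°) = (69.2, 5.22). A1 meets KT tangentially, so BK is at right angles to KT, so KT runs along (−sin -37°, cos -37°); with |KT| = 18.1, T = (80.1, 19.7). Then |DT| = |T − D| = 82.4.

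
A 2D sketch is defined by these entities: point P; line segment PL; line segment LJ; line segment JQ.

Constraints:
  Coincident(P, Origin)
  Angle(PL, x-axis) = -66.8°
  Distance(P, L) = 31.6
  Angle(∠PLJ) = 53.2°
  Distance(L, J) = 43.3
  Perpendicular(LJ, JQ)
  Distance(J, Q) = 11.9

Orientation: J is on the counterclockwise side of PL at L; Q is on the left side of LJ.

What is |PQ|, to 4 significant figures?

27.81

∠PLJ = 53.2°, so LJ runs at -66.8° + (180° − 53.2°) = 60.00° from the x-axis; with |LJ| = 43.3, J = L + 43.3·(cos 60.00°, sin 60.00°) = (34.10, 8.454). The perpendicularity gives JQ at right angles to LJ; with |JQ| = 11.9 on the left of LJ, Q = J + 11.9·(-0.8660, 0.5000) = (23.79, 14.40). Then |PQ| = |Q − P| = 27.81.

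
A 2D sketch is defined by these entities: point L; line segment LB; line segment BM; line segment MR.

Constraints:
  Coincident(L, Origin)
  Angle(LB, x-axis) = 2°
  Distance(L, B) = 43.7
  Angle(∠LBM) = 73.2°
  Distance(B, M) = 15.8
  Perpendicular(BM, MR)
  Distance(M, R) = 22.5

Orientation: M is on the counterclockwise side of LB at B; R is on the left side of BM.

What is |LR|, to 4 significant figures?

19.59

∠LBM = 73.2°, so BM runs at 2.0° + (180° − 73.2°) = 108.8° from the x-axis; with |BM| = 15.8, M = B + 15.8·(cos 108.8°, sin 108.8°) = (38.58, 16.48). The perpendicularity gives MR at right angles to BM; with |MR| = 22.5 on the left of BM, R = M + 22.5·(-0.9466, -0.3223) = (17.28, 9.231). Then |LR| = |R − L| = 19.59.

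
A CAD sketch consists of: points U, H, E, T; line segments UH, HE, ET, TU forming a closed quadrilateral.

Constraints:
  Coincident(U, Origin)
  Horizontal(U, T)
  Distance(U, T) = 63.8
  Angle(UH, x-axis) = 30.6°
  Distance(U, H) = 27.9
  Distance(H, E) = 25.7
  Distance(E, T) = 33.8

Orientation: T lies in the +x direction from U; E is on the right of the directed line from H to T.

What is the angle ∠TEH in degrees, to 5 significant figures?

89.395°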